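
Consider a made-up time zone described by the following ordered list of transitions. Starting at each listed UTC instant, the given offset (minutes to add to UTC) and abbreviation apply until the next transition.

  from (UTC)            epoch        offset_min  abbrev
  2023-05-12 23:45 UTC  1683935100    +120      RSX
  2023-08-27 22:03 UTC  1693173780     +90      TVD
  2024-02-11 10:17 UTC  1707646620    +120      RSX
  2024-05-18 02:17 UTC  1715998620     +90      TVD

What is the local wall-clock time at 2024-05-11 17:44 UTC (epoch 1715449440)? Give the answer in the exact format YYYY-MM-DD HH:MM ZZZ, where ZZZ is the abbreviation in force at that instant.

Query: 2024-05-11 17:44 UTC
Rule 3/4 (RSX, +02:00): 2024-02-11 10:17 UTC ≤ query < 2024-05-18 02:17 UTC
17·60 + 44 + 120 = 1184 min
1184 = 0·1440 + 1184; 1184 = 19·60 + 44 → 19:44, same day
→ 2024-05-11 19:44 RSX

2024-05-11 19:44 RSX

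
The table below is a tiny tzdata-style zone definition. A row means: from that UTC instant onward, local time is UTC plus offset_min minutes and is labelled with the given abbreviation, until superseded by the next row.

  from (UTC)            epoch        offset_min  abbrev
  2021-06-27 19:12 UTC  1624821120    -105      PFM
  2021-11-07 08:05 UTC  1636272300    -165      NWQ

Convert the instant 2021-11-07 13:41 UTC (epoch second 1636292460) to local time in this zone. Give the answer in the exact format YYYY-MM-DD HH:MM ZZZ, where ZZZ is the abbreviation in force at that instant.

2021-11-07 10:56 NWQ

Query: 2021-11-07 13:41 UTC
Rule 2/2 (NWQ, -02:45): 2021-11-07 08:05 UTC ≤ query < +∞
13·60 + 41 - 165 = 656 min
656 = 0·1440 + 656; 656 = 10·60 + 56 → 10:56, same day
→ 2021-11-07 10:56 NWQ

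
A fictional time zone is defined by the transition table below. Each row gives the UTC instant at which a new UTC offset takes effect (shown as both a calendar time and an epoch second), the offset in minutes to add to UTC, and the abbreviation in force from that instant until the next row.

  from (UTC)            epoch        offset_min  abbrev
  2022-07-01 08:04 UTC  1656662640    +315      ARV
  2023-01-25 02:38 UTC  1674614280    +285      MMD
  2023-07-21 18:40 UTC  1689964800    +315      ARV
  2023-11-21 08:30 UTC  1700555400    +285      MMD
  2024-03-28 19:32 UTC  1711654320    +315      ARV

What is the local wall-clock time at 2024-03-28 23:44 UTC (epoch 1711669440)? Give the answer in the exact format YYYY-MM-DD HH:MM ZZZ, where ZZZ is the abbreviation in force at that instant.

2024-03-29 04:59 ARV

Query: 2024-03-28 23:44 UTC
Rule 5/5 (ARV, +05:15): 2024-03-28 19:32 UTC ≤ query < +∞
23·60 + 44 + 315 = 1739 min
1739 = 1·1440 + 299; 299 = 4·60 + 59 → 04:59, 2024-03-28 + 1 day = 2024-03-29
→ 2024-03-29 04:59 ARV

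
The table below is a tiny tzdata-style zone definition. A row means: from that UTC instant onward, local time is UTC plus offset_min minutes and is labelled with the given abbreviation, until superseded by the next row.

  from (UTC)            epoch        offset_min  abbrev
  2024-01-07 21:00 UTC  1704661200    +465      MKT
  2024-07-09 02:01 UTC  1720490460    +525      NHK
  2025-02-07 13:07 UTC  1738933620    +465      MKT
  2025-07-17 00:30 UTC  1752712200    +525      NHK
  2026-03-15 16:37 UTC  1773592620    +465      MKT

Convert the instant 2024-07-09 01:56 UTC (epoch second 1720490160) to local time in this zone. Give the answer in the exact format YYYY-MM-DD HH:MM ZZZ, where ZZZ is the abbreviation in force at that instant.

2024-07-09 09:41 MKT

Query: 2024-07-09 01:56 UTC
Rule 1/5 (MKT, +07:45): 2024-01-07 21:00 UTC ≤ query < 2024-07-09 02:01 UTC
1·60 + 56 + 465 = 581 min
581 = 0·1440 + 581; 581 = 9·60 + 41 → 09:41, same day
→ 2024-07-09 09:41 MKT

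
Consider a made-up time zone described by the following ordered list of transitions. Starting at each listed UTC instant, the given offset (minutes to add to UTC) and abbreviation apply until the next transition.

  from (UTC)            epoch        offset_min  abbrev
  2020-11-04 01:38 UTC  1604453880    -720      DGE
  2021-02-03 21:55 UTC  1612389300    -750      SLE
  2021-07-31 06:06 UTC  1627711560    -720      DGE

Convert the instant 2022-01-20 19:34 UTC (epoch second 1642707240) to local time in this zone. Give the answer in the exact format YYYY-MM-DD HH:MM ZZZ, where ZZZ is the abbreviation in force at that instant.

2022-01-20 07:34 DGE

Query: 2022-01-20 19:34 UTC
Rule 3/3 (DGE, -12:00): 2021-07-31 06:06 UTC ≤ query < +∞
19·60 + 34 - 720 = 454 min
454 = 0·1440 + 454; 454 = 7·60 + 34 → 07:34, same day
→ 2022-01-20 07:34 DGE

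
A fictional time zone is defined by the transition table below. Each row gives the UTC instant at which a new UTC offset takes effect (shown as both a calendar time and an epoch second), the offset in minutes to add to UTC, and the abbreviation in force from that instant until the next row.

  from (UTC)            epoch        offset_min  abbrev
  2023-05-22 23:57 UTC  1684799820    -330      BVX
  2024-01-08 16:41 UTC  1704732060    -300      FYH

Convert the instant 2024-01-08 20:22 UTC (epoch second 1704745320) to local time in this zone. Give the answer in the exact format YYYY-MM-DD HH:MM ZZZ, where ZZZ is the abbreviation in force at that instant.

Query: 2024-01-08 20:22 UTC
Rule 2/2 (FYH, -05:00): 2024-01-08 16:41 UTC ≤ query < +∞
20·60 + 22 - 300 = 922 min
922 = 0·1440 + 922; 922 = 15·60 + 22 → 15:22, same day
→ 2024-01-08 15:22 FYH

2024-01-08 15:22 FYH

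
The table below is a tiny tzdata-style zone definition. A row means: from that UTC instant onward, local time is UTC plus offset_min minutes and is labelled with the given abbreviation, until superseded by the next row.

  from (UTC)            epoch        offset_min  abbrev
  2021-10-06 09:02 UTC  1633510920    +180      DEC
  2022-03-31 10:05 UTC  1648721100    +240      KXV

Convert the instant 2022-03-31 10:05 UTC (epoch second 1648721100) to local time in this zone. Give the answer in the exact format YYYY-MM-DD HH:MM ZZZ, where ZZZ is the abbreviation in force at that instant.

2022-03-31 14:05 KXV

Query: 2022-03-31 10:05 UTC
Rule 2/2 (KXV, +04:00): 2022-03-31 10:05 UTC ≤ query < +∞
10·60 + 5 + 240 = 845 min
845 = 0·1440 + 845; 845 = 14·60 + 5 → 14:05, same day
→ 2022-03-31 14:05 KXV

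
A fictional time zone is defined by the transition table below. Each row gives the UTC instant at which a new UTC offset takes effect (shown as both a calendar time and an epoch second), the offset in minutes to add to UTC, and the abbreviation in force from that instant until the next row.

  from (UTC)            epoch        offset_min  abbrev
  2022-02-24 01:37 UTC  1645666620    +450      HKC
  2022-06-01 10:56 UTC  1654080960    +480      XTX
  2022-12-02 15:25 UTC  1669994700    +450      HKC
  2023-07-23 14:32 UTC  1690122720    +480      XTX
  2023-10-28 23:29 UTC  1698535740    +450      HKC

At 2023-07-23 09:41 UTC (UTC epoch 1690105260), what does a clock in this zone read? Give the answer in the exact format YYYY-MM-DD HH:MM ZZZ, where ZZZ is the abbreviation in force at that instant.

2023-07-23 17:11 HKC

Query: 2023-07-23 09:41 UTC
Rule 3/5 (HKC, +07:30): 2022-12-02 15:25 UTC ≤ query < 2023-07-23 14:32 UTC
9·60 + 41 + 450 = 1031 min
1031 = 0·1440 + 1031; 1031 = 17·60 + 11 → 17:11, same day
→ 2023-07-23 17:11 HKC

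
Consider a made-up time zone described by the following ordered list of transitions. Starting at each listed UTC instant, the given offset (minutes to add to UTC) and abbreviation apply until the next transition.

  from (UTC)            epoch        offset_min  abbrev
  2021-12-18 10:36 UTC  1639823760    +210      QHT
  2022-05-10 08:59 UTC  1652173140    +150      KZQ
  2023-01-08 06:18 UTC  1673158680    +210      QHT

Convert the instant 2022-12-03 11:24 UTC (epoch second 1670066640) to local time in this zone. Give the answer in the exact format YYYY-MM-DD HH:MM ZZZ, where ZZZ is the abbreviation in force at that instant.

Query: 2022-12-03 11:24 UTC
Rule 2/3 (KZQ, +02:30): 2022-05-10 08:59 UTC ≤ query < 2023-01-08 06:18 UTC
11·60 + 24 + 150 = 834 min
834 = 0·1440 + 834; 834 = 13·60 + 54 → 13:54, same day
→ 2022-12-03 13:54 KZQ

2022-12-03 13:54 KZQ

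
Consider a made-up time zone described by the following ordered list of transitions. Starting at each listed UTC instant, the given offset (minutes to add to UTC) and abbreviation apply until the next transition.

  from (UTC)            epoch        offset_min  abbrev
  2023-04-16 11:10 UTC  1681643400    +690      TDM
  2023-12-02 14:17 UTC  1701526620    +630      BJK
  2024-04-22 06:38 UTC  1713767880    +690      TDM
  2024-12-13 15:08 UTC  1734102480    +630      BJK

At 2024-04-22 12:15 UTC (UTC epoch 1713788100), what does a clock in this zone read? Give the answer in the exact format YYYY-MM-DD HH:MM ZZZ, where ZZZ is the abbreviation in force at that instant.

Query: 2024-04-22 12:15 UTC
Rule 3/4 (TDM, +11:30): 2024-04-22 06:38 UTC ≤ query < 2024-12-13 15:08 UTC
12·60 + 15 + 690 = 1425 min
1425 = 0·1440 + 1425; 1425 = 23·60 + 45 → 23:45, same day
→ 2024-04-22 23:45 TDM

2024-04-22 23:45 TDM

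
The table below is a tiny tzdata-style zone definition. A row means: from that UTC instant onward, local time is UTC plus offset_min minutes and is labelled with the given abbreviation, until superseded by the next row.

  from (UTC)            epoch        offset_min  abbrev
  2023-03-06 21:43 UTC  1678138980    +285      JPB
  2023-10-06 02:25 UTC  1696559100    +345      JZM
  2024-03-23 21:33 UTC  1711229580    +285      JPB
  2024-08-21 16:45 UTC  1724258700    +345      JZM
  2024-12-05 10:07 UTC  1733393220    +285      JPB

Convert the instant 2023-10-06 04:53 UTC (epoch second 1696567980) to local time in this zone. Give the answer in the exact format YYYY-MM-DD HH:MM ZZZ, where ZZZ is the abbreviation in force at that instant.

Query: 2023-10-06 04:53 UTC
Rule 2/5 (JZM, +05:45): 2023-10-06 02:25 UTC ≤ query < 2024-03-23 21:33 UTC
4·60 + 53 + 345 = 638 min
638 = 0·1440 + 638; 638 = 10·60 + 38 → 10:38, same day
→ 2023-10-06 10:38 JZM

2023-10-06 10:38 JZM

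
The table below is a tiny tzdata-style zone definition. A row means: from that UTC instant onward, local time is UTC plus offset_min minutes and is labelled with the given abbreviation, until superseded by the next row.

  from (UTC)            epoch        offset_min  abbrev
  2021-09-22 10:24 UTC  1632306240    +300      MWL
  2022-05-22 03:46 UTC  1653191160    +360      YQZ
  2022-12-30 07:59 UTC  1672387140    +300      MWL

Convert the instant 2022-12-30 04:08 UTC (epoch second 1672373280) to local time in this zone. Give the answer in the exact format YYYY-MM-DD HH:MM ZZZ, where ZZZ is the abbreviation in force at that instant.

Query: 2022-12-30 04:08 UTC
Rule 2/3 (YQZ, +06:00): 2022-05-22 03:46 UTC ≤ query < 2022-12-30 07:59 UTC
4·60 + 8 + 360 = 608 min
608 = 0·1440 + 608; 608 = 10·60 + 8 → 10:08, same day
→ 2022-12-30 10:08 YQZ

2022-12-30 10:08 YQZ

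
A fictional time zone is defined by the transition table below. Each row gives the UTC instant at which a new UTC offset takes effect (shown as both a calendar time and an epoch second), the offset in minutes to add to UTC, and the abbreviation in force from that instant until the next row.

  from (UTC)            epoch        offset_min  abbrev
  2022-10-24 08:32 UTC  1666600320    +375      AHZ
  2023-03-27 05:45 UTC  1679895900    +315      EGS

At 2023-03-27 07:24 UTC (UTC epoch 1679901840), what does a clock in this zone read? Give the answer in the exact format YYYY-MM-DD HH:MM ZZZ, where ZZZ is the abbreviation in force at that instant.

2023-03-27 12:39 EGS

Query: 2023-03-27 07:24 UTC
Rule 2/2 (EGS, +05:15): 2023-03-27 05:45 UTC ≤ query < +∞
7·60 + 24 + 315 = 759 min
759 = 0·1440 + 759; 759 = 12·60 + 39 → 12:39, same day
→ 2023-03-27 12:39 EGS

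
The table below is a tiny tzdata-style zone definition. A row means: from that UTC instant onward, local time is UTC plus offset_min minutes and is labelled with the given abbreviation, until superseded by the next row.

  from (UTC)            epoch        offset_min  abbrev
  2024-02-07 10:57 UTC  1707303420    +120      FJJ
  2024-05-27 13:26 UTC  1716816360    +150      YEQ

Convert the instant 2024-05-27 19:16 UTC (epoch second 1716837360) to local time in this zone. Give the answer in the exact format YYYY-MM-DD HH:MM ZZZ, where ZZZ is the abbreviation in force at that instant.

2024-05-27 21:46 YEQ

Query: 2024-05-27 19:16 UTC
Rule 2/2 (YEQ, +02:30): 2024-05-27 13:26 UTC ≤ query < +∞
19·60 + 16 + 150 = 1306 min
1306 = 0·1440 + 1306; 1306 = 21·60 + 46 → 21:46, same day
→ 2024-05-27 21:46 YEQ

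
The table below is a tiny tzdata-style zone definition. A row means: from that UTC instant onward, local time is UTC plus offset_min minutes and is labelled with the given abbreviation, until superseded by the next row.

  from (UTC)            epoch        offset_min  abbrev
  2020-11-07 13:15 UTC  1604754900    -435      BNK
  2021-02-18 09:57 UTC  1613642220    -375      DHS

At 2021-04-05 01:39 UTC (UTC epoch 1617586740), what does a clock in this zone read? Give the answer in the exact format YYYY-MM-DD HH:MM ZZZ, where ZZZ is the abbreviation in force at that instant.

Query: 2021-04-05 01:39 UTC
Rule 2/2 (DHS, -06:15): 2021-02-18 09:57 UTC ≤ query < +∞
1·60 + 39 - 375 = -276 min
-276 = -1·1440 + 1164; 1164 = 19·60 + 24 → 19:24, 2021-04-05 - 1 day = 2021-04-04
→ 2021-04-04 19:24 DHS

2021-04-04 19:24 DHS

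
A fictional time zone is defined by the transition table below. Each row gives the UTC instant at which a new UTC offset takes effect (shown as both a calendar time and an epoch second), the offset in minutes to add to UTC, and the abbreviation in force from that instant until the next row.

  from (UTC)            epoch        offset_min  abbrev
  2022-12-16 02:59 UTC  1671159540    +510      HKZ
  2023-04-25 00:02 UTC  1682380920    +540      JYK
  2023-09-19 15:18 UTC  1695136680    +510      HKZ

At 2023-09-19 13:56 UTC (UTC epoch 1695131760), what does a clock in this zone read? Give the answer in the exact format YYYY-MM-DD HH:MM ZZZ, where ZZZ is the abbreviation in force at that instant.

Query: 2023-09-19 13:56 UTC
Rule 2/3 (JYK, +09:00): 2023-04-25 00:02 UTC ≤ query < 2023-09-19 15:18 UTC
13·60 + 56 + 540 = 1376 min
1376 = 0·1440 + 1376; 1376 = 22·60 + 56 → 22:56, same day
→ 2023-09-19 22:56 JYK

2023-09-19 22:56 JYK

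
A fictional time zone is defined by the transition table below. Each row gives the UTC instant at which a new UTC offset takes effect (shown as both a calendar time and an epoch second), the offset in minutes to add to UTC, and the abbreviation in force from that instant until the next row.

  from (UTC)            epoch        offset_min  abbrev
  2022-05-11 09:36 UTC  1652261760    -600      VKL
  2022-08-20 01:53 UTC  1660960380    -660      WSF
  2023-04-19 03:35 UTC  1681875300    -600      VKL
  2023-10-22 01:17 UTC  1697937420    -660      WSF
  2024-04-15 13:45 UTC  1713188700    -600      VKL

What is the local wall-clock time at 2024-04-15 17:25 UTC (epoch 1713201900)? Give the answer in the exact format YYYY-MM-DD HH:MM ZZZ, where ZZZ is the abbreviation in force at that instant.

Query: 2024-04-15 17:25 UTC
Rule 5/5 (VKL, -10:00): 2024-04-15 13:45 UTC ≤ query < +∞
17·60 + 25 - 600 = 445 min
445 = 0·1440 + 445; 445 = 7·60 + 25 → 07:25, same day
→ 2024-04-15 07:25 VKL

2024-04-15 07:25 VKL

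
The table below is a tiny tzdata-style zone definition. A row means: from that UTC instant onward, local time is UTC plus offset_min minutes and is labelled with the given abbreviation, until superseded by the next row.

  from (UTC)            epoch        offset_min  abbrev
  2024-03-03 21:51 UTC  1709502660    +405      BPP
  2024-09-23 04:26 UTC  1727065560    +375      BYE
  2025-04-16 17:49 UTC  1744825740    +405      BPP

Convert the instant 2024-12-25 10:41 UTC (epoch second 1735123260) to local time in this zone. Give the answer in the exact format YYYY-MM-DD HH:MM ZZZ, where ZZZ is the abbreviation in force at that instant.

2024-12-25 16:56 BYE

Query: 2024-12-25 10:41 UTC
Rule 2/3 (BYE, +06:15): 2024-09-23 04:26 UTC ≤ query < 2025-04-16 17:49 UTC
10·60 + 41 + 375 = 1016 min
1016 = 0·1440 + 1016; 1016 = 16·60 + 56 → 16:56, same day
→ 2024-12-25 16:56 BYE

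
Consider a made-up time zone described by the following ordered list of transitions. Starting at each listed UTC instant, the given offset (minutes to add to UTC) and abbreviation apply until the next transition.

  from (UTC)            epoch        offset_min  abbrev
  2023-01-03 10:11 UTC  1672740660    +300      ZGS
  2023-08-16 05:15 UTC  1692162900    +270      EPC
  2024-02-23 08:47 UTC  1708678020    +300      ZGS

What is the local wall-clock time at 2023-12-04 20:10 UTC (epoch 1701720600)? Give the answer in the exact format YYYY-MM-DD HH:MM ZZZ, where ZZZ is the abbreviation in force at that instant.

Query: 2023-12-04 20:10 UTC
Rule 2/3 (EPC, +04:30): 2023-08-16 05:15 UTC ≤ query < 2024-02-23 08:47 UTC
20·60 + 10 + 270 = 1480 min
1480 = 1·1440 + 40; 40 = 0·60 + 40 → 00:40, 2023-12-04 + 1 day = 2023-12-05
→ 2023-12-05 00:40 EPC

2023-12-05 00:40 EPC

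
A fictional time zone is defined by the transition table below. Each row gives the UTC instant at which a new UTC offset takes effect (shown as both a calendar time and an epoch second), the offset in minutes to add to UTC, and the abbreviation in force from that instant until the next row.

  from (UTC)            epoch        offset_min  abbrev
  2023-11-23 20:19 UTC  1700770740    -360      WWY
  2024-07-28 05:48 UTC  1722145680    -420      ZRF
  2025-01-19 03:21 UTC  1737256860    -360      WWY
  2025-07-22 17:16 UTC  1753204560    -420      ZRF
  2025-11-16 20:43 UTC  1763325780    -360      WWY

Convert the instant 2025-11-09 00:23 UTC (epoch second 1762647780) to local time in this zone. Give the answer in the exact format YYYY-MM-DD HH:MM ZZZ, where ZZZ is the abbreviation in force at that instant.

2025-11-08 17:23 ZRF

Query: 2025-11-09 00:23 UTC
Rule 4/5 (ZRF, -07:00): 2025-07-22 17:16 UTC ≤ query < 2025-11-16 20:43 UTC
0·60 + 23 - 420 = -397 min
-397 = -1·1440 + 1043; 1043 = 17·60 + 23 → 17:23, 2025-11-09 - 1 day = 2025-11-08
→ 2025-11-08 17:23 ZRF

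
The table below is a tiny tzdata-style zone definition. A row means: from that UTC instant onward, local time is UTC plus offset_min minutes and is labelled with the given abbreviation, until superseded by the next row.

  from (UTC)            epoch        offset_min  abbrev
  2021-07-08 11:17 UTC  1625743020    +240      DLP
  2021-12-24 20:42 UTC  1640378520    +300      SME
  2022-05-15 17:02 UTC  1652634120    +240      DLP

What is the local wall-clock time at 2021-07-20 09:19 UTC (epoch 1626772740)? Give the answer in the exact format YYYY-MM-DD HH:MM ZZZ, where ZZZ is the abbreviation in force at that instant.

Query: 2021-07-20 09:19 UTC
Rule 1/3 (DLP, +04:00): 2021-07-08 11:17 UTC ≤ query < 2021-12-24 20:42 UTC
9·60 + 19 + 240 = 799 min
799 = 0·1440 + 799; 799 = 13·60 + 19 → 13:19, same day
→ 2021-07-20 13:19 DLP

2021-07-20 13:19 DLP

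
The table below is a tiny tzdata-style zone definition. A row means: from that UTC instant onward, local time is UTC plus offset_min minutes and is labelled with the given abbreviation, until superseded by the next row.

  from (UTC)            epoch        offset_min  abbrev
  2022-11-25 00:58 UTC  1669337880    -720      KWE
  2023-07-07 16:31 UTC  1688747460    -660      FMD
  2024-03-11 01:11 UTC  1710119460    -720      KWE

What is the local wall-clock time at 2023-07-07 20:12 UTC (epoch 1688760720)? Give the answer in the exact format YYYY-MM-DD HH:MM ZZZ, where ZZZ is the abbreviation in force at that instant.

2023-07-07 09:12 FMD

Query: 2023-07-07 20:12 UTC
Rule 2/3 (FMD, -11:00): 2023-07-07 16:31 UTC ≤ query < 2024-03-11 01:11 UTC
20·60 + 12 - 660 = 552 min
552 = 0·1440 + 552; 552 = 9·60 + 12 → 09:12, same day
→ 2023-07-07 09:12 FMD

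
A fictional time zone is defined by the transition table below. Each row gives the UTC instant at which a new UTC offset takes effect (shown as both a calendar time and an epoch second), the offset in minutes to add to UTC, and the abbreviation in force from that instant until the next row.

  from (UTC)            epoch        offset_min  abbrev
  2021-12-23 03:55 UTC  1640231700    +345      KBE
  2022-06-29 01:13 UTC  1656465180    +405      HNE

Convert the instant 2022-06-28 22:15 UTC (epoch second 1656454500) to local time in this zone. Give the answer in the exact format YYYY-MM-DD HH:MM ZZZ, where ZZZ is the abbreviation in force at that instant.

2022-06-29 04:00 KBE

Query: 2022-06-28 22:15 UTC
Rule 1/2 (KBE, +05:45): 2021-12-23 03:55 UTC ≤ query < 2022-06-29 01:13 UTC
22·60 + 15 + 345 = 1680 min
1680 = 1·1440 + 240; 240 = 4·60 + 0 → 04:00, 2022-06-28 + 1 day = 2022-06-29
→ 2022-06-29 04:00 KBE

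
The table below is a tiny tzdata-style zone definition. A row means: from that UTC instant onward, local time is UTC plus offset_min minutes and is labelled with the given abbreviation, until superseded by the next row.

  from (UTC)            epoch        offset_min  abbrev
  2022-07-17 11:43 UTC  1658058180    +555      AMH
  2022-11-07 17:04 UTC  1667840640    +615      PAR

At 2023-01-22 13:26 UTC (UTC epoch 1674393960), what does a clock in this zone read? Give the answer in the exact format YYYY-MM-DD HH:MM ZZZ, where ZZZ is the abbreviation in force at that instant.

2023-01-22 23:41 PAR

Query: 2023-01-22 13:26 UTC
Rule 2/2 (PAR, +10:15): 2022-11-07 17:04 UTC ≤ query < +∞
13·60 + 26 + 615 = 1421 min
1421 = 0·1440 + 1421; 1421 = 23·60 + 41 → 23:41, same day
→ 2023-01-22 23:41 PAR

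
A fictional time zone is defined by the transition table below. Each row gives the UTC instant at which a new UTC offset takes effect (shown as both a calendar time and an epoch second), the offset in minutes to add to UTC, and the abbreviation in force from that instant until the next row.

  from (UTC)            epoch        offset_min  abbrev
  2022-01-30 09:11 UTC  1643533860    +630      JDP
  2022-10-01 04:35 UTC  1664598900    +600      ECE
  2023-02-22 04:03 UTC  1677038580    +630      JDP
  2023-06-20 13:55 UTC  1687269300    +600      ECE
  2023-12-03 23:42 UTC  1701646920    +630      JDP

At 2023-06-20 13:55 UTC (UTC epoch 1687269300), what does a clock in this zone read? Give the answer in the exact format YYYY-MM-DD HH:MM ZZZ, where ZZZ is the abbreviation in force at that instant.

Query: 2023-06-20 13:55 UTC
Rule 4/5 (ECE, +10:00): 2023-06-20 13:55 UTC ≤ query < 2023-12-03 23:42 UTC
13·60 + 55 + 600 = 1435 min
1435 = 0·1440 + 1435; 1435 = 23·60 + 55 → 23:55, same day
→ 2023-06-20 23:55 ECE

2023-06-20 23:55 ECE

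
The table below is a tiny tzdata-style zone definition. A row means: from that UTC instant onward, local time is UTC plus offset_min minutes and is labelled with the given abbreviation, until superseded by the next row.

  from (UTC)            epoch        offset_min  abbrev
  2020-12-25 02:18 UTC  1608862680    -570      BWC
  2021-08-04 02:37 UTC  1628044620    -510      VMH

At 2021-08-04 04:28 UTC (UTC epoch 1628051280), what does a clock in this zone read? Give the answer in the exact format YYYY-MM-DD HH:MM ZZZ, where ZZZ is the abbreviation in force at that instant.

2021-08-03 19:58 VMH

Query: 2021-08-04 04:28 UTC
Rule 2/2 (VMH, -08:30): 2021-08-04 02:37 UTC ≤ query < +∞
4·60 + 28 - 510 = -242 min
-242 = -1·1440 + 1198; 1198 = 19·60 + 58 → 19:58, 2021-08-04 - 1 day = 2021-08-03
→ 2021-08-03 19:58 VMH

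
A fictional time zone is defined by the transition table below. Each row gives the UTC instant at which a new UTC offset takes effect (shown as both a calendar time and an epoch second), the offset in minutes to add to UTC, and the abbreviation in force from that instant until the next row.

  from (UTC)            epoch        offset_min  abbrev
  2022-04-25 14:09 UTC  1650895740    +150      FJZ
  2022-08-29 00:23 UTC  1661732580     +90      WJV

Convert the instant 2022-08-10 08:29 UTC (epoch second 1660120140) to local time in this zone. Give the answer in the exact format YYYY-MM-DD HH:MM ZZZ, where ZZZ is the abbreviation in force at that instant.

Query: 2022-08-10 08:29 UTC
Rule 1/2 (FJZ, +02:30): 2022-04-25 14:09 UTC ≤ query < 2022-08-29 00:23 UTC
8·60 + 29 + 150 = 659 min
659 = 0·1440 + 659; 659 = 10·60 + 59 → 10:59, same day
→ 2022-08-10 10:59 FJZ

2022-08-10 10:59 FJZ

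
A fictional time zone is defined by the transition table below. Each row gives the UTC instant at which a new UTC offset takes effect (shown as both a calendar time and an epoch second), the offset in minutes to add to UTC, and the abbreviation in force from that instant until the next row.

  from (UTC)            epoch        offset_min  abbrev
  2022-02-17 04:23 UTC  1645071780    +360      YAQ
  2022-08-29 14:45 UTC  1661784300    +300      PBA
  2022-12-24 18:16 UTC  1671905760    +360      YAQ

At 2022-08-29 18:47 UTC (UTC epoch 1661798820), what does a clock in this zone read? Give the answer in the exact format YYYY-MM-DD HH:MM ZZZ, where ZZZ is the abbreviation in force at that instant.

2022-08-29 23:47 PBA

Query: 2022-08-29 18:47 UTC
Rule 2/3 (PBA, +05:00): 2022-08-29 14:45 UTC ≤ query < 2022-12-24 18:16 UTC
18·60 + 47 + 300 = 1427 min
1427 = 0·1440 + 1427; 1427 = 23·60 + 47 → 23:47, same day
→ 2022-08-29 23:47 PBA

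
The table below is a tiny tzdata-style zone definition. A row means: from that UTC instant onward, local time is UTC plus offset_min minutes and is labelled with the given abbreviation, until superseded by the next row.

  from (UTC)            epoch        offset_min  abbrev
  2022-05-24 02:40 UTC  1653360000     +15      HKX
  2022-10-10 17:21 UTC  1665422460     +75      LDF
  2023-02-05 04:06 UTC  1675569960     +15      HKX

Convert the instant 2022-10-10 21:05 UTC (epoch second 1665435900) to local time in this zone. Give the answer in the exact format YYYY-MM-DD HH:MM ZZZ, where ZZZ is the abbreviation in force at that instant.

Query: 2022-10-10 21:05 UTC
Rule 2/3 (LDF, +01:15): 2022-10-10 17:21 UTC ≤ query < 2023-02-05 04:06 UTC
21·60 + 5 + 75 = 1340 min
1340 = 0·1440 + 1340; 1340 = 22·60 + 20 → 22:20, same day
→ 2022-10-10 22:20 LDF

2022-10-10 22:20 LDF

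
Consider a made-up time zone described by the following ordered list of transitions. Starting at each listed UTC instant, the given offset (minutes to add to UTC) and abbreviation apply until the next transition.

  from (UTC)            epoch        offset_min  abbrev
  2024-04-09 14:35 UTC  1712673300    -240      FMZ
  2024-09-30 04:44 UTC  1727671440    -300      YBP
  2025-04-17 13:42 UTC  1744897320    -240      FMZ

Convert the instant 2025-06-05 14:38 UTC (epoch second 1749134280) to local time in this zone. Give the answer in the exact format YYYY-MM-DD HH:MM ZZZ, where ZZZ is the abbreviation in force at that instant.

2025-06-05 10:38 FMZ

Query: 2025-06-05 14:38 UTC
Rule 3/3 (FMZ, -04:00): 2025-04-17 13:42 UTC ≤ query < +∞
14·60 + 38 - 240 = 638 min
638 = 0·1440 + 638; 638 = 10·60 + 38 → 10:38, same day
→ 2025-06-05 10:38 FMZ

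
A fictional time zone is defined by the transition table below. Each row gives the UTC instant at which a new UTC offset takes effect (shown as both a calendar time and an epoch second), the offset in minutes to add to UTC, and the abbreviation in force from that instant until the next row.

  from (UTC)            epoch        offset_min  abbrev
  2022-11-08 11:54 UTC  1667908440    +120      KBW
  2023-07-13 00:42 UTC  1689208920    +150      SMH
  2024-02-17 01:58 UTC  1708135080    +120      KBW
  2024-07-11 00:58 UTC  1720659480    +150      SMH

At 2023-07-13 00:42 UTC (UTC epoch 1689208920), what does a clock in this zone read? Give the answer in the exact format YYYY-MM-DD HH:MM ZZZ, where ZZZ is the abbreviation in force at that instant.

2023-07-13 03:12 SMH

Query: 2023-07-13 00:42 UTC
Rule 2/4 (SMH, +02:30): 2023-07-13 00:42 UTC ≤ query < 2024-02-17 01:58 UTC
0·60 + 42 + 150 = 192 min
192 = 0·1440 + 192; 192 = 3·60 + 12 → 03:12, same day
→ 2023-07-13 03:12 SMH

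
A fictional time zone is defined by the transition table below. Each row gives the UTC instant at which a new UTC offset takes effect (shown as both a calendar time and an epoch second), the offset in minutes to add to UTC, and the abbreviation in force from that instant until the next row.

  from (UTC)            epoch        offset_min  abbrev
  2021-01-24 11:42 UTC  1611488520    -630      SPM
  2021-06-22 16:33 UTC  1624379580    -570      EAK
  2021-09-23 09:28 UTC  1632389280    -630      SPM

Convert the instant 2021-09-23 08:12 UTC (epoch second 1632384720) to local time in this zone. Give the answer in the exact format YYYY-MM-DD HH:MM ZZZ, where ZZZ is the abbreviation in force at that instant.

2021-09-22 22:42 EAK

Query: 2021-09-23 08:12 UTC
Rule 2/3 (EAK, -09:30): 2021-06-22 16:33 UTC ≤ query < 2021-09-23 09:28 UTC
8·60 + 12 - 570 = -78 min
-78 = -1·1440 + 1362; 1362 = 22·60 + 42 → 22:42, 2021-09-23 - 1 day = 2021-09-22
→ 2021-09-22 22:42 EAK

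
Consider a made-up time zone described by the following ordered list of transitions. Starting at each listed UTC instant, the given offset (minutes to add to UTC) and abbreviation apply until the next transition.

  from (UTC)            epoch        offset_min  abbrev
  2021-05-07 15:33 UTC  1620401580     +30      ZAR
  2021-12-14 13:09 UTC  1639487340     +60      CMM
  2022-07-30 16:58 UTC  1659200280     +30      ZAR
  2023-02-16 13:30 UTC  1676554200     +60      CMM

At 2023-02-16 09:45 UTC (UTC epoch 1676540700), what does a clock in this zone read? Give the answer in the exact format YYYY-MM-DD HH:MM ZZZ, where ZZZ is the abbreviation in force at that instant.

Query: 2023-02-16 09:45 UTC
Rule 3/4 (ZAR, +00:30): 2022-07-30 16:58 UTC ≤ query < 2023-02-16 13:30 UTC
9·60 + 45 + 30 = 615 min
615 = 0·1440 + 615; 615 = 10·60 + 15 → 10:15, same day
→ 2023-02-16 10:15 ZAR

2023-02-16 10:15 ZAR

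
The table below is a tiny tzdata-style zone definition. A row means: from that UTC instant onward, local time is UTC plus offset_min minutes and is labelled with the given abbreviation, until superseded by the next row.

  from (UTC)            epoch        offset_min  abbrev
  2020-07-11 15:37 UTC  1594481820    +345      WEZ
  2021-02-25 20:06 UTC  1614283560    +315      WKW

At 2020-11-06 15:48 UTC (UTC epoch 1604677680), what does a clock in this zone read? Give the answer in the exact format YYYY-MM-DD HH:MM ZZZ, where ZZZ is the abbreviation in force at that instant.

Query: 2020-11-06 15:48 UTC
Rule 1/2 (WEZ, +05:45): 2020-07-11 15:37 UTC ≤ query < 2021-02-25 20:06 UTC
15·60 + 48 + 345 = 1293 min
1293 = 0·1440 + 1293; 1293 = 21·60 + 33 → 21:33, same day
→ 2020-11-06 21:33 WEZ

2020-11-06 21:33 WEZ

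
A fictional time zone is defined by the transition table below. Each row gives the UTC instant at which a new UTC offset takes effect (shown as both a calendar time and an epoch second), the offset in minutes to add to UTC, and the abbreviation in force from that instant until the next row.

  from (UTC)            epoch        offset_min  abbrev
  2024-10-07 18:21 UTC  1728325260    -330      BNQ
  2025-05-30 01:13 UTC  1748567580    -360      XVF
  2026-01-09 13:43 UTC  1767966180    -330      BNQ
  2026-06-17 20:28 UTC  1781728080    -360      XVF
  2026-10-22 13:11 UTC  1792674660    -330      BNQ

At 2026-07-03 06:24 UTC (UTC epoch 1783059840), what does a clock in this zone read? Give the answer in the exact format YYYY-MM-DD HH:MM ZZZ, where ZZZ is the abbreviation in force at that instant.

2026-07-03 00:24 XVF

Query: 2026-07-03 06:24 UTC
Rule 4/5 (XVF, -06:00): 2026-06-17 20:28 UTC ≤ query < 2026-10-22 13:11 UTC
6·60 + 24 - 360 = 24 min
24 = 0·1440 + 24; 24 = 0·60 + 24 → 00:24, same day
→ 2026-07-03 00:24 XVF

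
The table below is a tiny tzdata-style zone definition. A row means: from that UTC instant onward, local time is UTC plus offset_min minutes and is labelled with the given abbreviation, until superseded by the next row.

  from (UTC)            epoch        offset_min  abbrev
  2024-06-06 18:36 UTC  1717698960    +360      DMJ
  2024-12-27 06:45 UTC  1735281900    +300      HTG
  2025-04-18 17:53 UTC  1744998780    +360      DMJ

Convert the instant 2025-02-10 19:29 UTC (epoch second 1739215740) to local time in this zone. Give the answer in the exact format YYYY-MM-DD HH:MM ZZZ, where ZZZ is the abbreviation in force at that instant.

2025-02-11 00:29 HTG

Query: 2025-02-10 19:29 UTC
Rule 2/3 (HTG, +05:00): 2024-12-27 06:45 UTC ≤ query < 2025-04-18 17:53 UTC
19·60 + 29 + 300 = 1469 min
1469 = 1·1440 + 29; 29 = 0·60 + 29 → 00:29, 2025-02-10 + 1 day = 2025-02-11
→ 2025-02-11 00:29 HTG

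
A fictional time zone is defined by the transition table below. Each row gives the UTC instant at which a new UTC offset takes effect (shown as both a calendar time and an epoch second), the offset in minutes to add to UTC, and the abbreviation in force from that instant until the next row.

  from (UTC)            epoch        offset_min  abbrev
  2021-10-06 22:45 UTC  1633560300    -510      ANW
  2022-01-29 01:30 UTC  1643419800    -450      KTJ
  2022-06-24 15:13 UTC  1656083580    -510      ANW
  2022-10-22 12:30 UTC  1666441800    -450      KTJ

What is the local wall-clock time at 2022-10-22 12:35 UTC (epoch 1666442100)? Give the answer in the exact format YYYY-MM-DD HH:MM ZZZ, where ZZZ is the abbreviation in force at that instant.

Query: 2022-10-22 12:35 UTC
Rule 4/4 (KTJ, -07:30): 2022-10-22 12:30 UTC ≤ query < +∞
12·60 + 35 - 450 = 305 min
305 = 0·1440 + 305; 305 = 5·60 + 5 → 05:05, same day
→ 2022-10-22 05:05 KTJ

2022-10-22 05:05 KTJ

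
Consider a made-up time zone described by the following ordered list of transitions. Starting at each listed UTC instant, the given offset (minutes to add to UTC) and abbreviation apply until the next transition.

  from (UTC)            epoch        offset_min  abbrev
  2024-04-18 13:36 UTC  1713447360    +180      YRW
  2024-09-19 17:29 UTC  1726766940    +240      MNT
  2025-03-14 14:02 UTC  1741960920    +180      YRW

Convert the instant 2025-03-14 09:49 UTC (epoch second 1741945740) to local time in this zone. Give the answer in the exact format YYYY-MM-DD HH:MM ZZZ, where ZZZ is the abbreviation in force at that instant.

2025-03-14 13:49 MNT

Query: 2025-03-14 09:49 UTC
Rule 2/3 (MNT, +04:00): 2024-09-19 17:29 UTC ≤ query < 2025-03-14 14:02 UTC
9·60 + 49 + 240 = 829 min
829 = 0·1440 + 829; 829 = 13·60 + 49 → 13:49, same day
→ 2025-03-14 13:49 MNT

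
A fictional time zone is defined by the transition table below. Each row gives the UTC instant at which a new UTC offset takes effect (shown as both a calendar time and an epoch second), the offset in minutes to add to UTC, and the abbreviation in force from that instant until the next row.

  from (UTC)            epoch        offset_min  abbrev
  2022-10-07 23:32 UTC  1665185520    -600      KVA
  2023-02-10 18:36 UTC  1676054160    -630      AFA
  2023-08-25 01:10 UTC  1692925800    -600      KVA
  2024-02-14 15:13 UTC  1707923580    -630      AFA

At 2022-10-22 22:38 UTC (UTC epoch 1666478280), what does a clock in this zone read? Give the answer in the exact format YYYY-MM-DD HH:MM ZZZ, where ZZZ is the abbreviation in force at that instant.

2022-10-22 12:38 KVA

Query: 2022-10-22 22:38 UTC
Rule 1/4 (KVA, -10:00): 2022-10-07 23:32 UTC ≤ query < 2023-02-10 18:36 UTC
22·60 + 38 - 600 = 758 min
758 = 0·1440 + 758; 758 = 12·60 + 38 → 12:38, same day
→ 2022-10-22 12:38 KVA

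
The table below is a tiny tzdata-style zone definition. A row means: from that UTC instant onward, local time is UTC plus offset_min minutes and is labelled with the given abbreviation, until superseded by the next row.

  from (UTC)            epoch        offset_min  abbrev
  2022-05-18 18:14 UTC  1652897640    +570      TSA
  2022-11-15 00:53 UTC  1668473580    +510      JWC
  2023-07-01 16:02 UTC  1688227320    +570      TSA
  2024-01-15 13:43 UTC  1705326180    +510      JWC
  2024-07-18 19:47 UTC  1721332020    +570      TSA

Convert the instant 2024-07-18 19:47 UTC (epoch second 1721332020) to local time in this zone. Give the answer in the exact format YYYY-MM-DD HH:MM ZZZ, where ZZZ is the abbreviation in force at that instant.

2024-07-19 05:17 TSA

Query: 2024-07-18 19:47 UTC
Rule 5/5 (TSA, +09:30): 2024-07-18 19:47 UTC ≤ query < +∞
19·60 + 47 + 570 = 1757 min
1757 = 1·1440 + 317; 317 = 5·60 + 17 → 05:17, 2024-07-18 + 1 day = 2024-07-19
→ 2024-07-19 05:17 TSA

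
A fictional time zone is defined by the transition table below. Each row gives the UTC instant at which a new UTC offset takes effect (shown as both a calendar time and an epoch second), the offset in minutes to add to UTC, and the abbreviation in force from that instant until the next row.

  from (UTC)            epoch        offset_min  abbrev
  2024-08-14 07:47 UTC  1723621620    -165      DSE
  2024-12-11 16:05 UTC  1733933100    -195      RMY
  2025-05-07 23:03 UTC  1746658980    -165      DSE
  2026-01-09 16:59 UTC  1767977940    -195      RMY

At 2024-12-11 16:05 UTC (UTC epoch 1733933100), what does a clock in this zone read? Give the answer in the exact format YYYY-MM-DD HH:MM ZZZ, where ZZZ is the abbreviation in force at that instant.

2024-12-11 12:50 RMY

Query: 2024-12-11 16:05 UTC
Rule 2/4 (RMY, -03:15): 2024-12-11 16:05 UTC ≤ query < 2025-05-07 23:03 UTC
16·60 + 5 - 195 = 770 min
770 = 0·1440 + 770; 770 = 12·60 + 50 → 12:50, same day
→ 2024-12-11 12:50 RMY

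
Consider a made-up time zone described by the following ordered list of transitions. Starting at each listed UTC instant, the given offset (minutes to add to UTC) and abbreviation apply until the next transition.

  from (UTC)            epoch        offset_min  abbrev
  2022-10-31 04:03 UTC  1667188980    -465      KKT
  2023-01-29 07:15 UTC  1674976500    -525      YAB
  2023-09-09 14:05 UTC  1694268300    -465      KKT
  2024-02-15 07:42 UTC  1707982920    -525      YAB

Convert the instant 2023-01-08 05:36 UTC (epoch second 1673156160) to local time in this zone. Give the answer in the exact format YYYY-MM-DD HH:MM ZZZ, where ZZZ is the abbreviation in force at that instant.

Query: 2023-01-08 05:36 UTC
Rule 1/4 (KKT, -07:45): 2022-10-31 04:03 UTC ≤ query < 2023-01-29 07:15 UTC
5·60 + 36 - 465 = -129 min
-129 = -1·1440 + 1311; 1311 = 21·60 + 51 → 21:51, 2023-01-08 - 1 day = 2023-01-07
→ 2023-01-07 21:51 KKT

2023-01-07 21:51 KKT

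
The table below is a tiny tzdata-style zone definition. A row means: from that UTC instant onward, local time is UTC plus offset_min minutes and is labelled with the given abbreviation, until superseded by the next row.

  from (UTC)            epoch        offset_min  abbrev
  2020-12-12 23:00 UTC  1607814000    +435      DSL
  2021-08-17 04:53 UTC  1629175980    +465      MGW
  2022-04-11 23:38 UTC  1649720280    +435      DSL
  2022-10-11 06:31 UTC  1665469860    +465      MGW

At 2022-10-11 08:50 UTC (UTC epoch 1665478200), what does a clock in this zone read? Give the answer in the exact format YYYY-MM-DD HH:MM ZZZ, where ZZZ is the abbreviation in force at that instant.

2022-10-11 16:35 MGW

Query: 2022-10-11 08:50 UTC
Rule 4/4 (MGW, +07:45): 2022-10-11 06:31 UTC ≤ query < +∞
8·60 + 50 + 465 = 995 min
995 = 0·1440 + 995; 995 = 16·60 + 35 → 16:35, same day
→ 2022-10-11 16:35 MGW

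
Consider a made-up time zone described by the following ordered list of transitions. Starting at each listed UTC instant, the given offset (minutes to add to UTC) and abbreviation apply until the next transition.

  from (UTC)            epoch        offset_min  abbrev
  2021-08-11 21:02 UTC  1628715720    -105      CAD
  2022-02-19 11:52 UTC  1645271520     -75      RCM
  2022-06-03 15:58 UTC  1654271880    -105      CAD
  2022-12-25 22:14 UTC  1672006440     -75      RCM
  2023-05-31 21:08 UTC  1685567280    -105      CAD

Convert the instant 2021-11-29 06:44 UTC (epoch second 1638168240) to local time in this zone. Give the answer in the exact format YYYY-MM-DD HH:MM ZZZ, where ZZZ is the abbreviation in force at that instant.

Query: 2021-11-29 06:44 UTC
Rule 1/5 (CAD, -01:45): 2021-08-11 21:02 UTC ≤ query < 2022-02-19 11:52 UTC
6·60 + 44 - 105 = 299 min
299 = 0·1440 + 299; 299 = 4·60 + 59 → 04:59, same day
→ 2021-11-29 04:59 CAD

2021-11-29 04:59 CAD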